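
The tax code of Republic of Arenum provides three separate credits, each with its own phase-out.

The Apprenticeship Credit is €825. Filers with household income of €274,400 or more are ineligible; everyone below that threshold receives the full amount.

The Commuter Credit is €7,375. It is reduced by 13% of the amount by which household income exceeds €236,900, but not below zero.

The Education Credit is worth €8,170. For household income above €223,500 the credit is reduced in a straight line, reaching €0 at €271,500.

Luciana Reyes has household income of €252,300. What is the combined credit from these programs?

€9,466

Apprenticeship Credit: €252,300 is below the €274,400 cutoff, so the full €825 applies.
Commuter Credit: 13% of the €15,400 excess over €236,900 is €2,002; credit = €7,375 − €2,002 = €5,373.
Education Credit: €252,300 is €28,800 into a €48,000 phase-out range, leaving 19,200/48,000 of the credit: €8,170 × 19,200/48,000 = €3,268.
Total: €825 + €5,373 + €3,268 = €9,466.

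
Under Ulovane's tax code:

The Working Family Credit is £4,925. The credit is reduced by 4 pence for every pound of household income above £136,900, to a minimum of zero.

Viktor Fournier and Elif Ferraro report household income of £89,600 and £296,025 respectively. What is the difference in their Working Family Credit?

£4,925

Viktor (£89,600): Working Family Credit: £89,600 is at or below the £136,900 threshold, so the full £4,925 applies.
Elif (£296,025): Working Family Credit: 4% of the £159,125 excess over £136,900 is £6,365 ≥ base, so the credit is £0.
Difference: |£4,925 − £0| = £4,925.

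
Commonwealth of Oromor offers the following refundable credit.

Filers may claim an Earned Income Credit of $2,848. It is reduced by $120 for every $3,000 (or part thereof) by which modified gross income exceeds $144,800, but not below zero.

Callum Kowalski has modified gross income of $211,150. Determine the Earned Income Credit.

$88

Earned Income Credit: income exceeds $144,800 by $66,350, which is 23 full-or-partial $3,000 increments; reduction = 23 × $120 = $2,760, leaving $88.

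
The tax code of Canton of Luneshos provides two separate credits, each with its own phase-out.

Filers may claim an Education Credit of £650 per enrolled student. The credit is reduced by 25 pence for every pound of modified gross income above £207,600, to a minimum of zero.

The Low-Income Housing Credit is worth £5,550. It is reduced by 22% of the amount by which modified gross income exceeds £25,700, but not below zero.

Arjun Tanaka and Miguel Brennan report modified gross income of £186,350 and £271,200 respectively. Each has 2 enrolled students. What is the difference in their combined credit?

Arjun (£186,350): Education Credit: base = 2 × £650 = £1,300. £186,350 is at or below the £207,600 threshold, so the full £1,300 applies. Low-Income Housing Credit: 22% of the £160,650 excess over £25,700 is £35,343 ≥ base, so the credit is £0. total £1,300 + £0 = £1,300
Miguel (£271,200): Education Credit: base = 2 × £650 = £1,300. 25% of the £63,600 excess over £207,600 is £15,900 ≥ base, so the credit is £0. Low-Income Housing Credit: 22% of the £245,500 excess over £25,700 is £54,010 ≥ base, so the credit is £0. total £0 + £0 = £0
Difference: |£1,300 − £0| = £1,300.

£1,300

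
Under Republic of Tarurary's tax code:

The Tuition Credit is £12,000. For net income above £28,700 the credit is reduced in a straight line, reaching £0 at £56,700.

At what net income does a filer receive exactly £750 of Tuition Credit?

£750 is 750/12,000 of the full £12,000, so 11,250/12,000 of the £28,000 range has been used: income = £28,700 + £28,000 × 11,250/12,000 = £54,950.

£54,950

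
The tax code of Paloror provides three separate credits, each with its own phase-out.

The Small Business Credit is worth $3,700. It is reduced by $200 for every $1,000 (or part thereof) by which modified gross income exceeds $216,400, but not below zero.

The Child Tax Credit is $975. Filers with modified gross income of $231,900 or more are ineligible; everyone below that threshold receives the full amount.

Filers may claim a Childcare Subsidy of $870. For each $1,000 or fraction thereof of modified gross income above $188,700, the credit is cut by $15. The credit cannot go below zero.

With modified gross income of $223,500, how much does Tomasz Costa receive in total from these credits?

$3,420

Small Business Credit: income exceeds $216,400 by $7,100, which is 8 full-or-partial $1,000 increments; reduction = 8 × $200 = $1,600, leaving $2,100.
Child Tax Credit: $223,500 is below the $231,900 cutoff, so the full $975 applies.
Childcare Subsidy: income exceeds $188,700 by $34,800, which is 35 full-or-partial $1,000 increments; reduction = 35 × $15 = $525, leaving $345.
Total: $2,100 + $975 + $345 = $3,420.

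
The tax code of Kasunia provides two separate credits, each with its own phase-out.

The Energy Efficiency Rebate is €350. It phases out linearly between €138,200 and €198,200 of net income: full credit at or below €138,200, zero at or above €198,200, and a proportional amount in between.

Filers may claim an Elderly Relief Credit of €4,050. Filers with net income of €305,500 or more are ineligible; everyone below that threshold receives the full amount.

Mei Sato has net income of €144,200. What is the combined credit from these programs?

Energy Efficiency Rebate: €144,200 is €6,000 into a €60,000 phase-out range, leaving 54,000/60,000 of the credit: €350 × 54,000/60,000 = €315.
Elderly Relief Credit: €144,200 is below the €305,500 cutoff, so the full €4,050 applies.
Total: €315 + €4,050 = €4,365.

€4,365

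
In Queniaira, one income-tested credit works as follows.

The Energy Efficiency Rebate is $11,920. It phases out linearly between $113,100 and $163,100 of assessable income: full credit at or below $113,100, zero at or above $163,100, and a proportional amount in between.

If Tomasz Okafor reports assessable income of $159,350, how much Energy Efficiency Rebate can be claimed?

$894

Energy Efficiency Rebate: $159,350 is $46,250 into a $50,000 phase-out range, leaving 3,750/50,000 of the credit: $11,920 × 3,750/50,000 = $894.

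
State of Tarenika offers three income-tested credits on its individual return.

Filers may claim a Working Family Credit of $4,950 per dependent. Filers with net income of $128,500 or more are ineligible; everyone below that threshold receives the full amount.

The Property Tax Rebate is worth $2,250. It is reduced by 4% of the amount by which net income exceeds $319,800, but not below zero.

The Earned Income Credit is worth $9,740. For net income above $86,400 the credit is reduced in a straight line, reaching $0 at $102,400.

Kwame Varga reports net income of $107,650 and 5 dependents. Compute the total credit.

Working Family Credit: base = 5 × $4,950 = $24,750. $107,650 is below the $128,500 cutoff, so the full $24,750 applies.
Property Tax Rebate: $107,650 is at or below the $319,800 threshold, so the full $2,250 applies.
Earned Income Credit: $107,650 is at or above $102,400, so the credit is $0.
Total: $24,750 + $2,250 + $0 = $27,000.

$27,000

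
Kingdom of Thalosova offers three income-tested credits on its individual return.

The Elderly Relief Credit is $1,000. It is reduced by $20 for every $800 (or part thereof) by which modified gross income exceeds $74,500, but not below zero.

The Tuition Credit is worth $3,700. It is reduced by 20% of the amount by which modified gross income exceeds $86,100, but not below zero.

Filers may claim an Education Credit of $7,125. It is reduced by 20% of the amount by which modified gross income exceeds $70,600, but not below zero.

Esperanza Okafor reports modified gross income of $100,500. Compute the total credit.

$2,305

Elderly Relief Credit: income exceeds $74,500 by $26,000, which is 33 full-or-partial $800 increments; reduction = 33 × $20 = $660, leaving $340.
Tuition Credit: 20% of the $14,400 excess over $86,100 is $2,880; credit = $3,700 − $2,880 = $820.
Education Credit: 20% of the $29,900 excess over $70,600 is $5,980; credit = $7,125 − $5,980 = $1,145.
Total: $340 + $820 + $1,145 = $2,305.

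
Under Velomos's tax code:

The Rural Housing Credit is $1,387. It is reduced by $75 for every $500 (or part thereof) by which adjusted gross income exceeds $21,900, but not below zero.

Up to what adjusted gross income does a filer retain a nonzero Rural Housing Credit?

After 18 increments the reduction is 18 × $75 = $1,350, leaving $37; one more increment wipes it out. Increment 18 ends at excess 18 × $500 = $9,000, so the highest qualifying income is $21,900 + $9,000 = $30,900.

$30,900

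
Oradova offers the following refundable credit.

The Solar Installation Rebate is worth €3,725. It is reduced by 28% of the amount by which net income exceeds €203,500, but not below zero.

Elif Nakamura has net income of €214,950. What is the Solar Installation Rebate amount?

€519

Solar Installation Rebate: 28% of the €11,450 excess over €203,500 is €3,206; credit = €3,725 − €3,206 = €519.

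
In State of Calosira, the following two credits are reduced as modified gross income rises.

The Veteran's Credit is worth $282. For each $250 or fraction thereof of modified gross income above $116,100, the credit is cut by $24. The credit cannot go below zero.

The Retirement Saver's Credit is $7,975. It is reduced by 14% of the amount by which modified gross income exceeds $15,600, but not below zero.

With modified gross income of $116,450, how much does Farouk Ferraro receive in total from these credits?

$234

Veteran's Credit: income exceeds $116,100 by $350, which is 2 full-or-partial $250 increments; reduction = 2 × $24 = $48, leaving $234.
Retirement Saver's Credit: 14% of the $100,850 excess over $15,600 is $14,119 ≥ base, so the credit is $0.
Total: $234 + $0 = $234.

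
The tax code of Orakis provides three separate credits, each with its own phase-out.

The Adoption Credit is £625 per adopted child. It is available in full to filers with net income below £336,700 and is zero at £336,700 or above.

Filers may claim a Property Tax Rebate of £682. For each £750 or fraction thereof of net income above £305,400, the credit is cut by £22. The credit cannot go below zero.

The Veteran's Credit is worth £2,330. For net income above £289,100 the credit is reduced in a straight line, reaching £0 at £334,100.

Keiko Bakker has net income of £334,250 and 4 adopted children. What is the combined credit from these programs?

£2,500

Adoption Credit: base = 4 × £625 = £2,500. £334,250 is below the £336,700 cutoff, so the full £2,500 applies.
Property Tax Rebate: income exceeds £305,400 by £28,850 → 39 increments × £22 = £858 ≥ base, so the credit is £0.
Veteran's Credit: £334,250 is at or above £334,100, so the credit is £0.
Total: £2,500 + £0 + £0 = £2,500.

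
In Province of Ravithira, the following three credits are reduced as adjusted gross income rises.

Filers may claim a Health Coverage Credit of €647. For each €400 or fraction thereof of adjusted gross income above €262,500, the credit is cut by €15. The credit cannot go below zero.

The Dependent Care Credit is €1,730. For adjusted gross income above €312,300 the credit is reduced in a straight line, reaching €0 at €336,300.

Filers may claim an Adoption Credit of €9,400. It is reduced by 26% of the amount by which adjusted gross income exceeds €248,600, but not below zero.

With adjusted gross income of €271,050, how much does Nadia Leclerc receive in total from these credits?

Health Coverage Credit: income exceeds €262,500 by €8,550, which is 22 full-or-partial €400 increments; reduction = 22 × €15 = €330, leaving €317.
Dependent Care Credit: €271,050 is at or below the €312,300 threshold, so the full €1,730 applies.
Adoption Credit: 26% of the €22,450 excess over €248,600 is €5,837; credit = €9,400 − €5,837 = €3,563.
Total: €317 + €1,730 + €3,563 = €5,610.

€5,610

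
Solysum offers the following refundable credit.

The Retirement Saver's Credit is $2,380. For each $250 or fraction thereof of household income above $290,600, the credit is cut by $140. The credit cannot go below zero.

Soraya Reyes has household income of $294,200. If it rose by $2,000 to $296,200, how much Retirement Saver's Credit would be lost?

$280

At $294,200 — income exceeds $290,600 by $3,600, which is 15 full-or-partial $250 increments; reduction = 15 × $140 = $2,100, leaving $280.
At $296,200 — income exceeds $290,600 by $5,600 → 23 increments × $140 = $3,220 ≥ base, so the credit is $0.
Lost: $280 − $0 = $280.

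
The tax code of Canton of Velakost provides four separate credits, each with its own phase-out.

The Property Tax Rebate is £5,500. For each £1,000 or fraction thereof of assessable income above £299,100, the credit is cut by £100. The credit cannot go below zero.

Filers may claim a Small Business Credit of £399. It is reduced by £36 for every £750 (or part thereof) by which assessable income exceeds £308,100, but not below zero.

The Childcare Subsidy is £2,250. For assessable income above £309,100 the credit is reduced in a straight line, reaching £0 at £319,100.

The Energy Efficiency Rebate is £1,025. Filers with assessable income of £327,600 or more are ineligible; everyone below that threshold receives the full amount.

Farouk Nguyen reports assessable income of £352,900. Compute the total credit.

£100

Property Tax Rebate: income exceeds £299,100 by £53,800, which is 54 full-or-partial £1,000 increments; reduction = 54 × £100 = £5,400, leaving £100.
Small Business Credit: income exceeds £308,100 by £44,800 → 60 increments × £36 = £2,160 ≥ base, so the credit is £0.
Childcare Subsidy: £352,900 is at or above £319,100, so the credit is £0.
Energy Efficiency Rebate: £352,900 meets or exceeds the £327,600 cutoff, so the credit is £0.
Total: £100 + £0 + £0 + £0 = £100.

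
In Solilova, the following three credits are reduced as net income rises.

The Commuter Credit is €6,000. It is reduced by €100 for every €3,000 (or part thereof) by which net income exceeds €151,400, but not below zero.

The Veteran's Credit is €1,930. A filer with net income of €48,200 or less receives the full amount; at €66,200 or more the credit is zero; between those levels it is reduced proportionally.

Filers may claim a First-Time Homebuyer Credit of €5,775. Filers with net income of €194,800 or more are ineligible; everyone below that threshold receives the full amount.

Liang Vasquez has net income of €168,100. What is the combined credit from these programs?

Commuter Credit: income exceeds €151,400 by €16,700, which is 6 full-or-partial €3,000 increments; reduction = 6 × €100 = €600, leaving €5,400.
Veteran's Credit: €168,100 is at or above €66,200, so the credit is €0.
First-Time Homebuyer Credit: €168,100 is below the €194,800 cutoff, so the full €5,775 applies.
Total: €5,400 + €0 + €5,775 = €11,175.

€11,175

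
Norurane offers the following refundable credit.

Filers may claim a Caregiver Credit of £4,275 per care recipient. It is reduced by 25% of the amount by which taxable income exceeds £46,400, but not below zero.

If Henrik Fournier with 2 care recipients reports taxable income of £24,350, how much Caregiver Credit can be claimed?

Caregiver Credit: base = 2 × £4,275 = £8,550. £24,350 is at or below the £46,400 threshold, so the full £8,550 applies.

£8,550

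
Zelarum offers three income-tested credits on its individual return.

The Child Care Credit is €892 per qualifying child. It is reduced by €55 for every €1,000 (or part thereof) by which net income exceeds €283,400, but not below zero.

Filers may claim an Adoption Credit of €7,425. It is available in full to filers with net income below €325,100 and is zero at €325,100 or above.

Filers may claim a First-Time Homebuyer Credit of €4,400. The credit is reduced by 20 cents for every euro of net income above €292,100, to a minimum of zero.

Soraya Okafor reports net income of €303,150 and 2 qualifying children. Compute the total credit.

€10,299

Child Care Credit: base = 2 × €892 = €1,784. income exceeds €283,400 by €19,750, which is 20 full-or-partial €1,000 increments; reduction = 20 × €55 = €1,100, leaving €684.
Adoption Credit: €303,150 is below the €325,100 cutoff, so the full €7,425 applies.
First-Time Homebuyer Credit: 20% of the €11,050 excess over €292,100 is €2,210; credit = €4,400 − €2,210 = €2,190.
Total: €684 + €7,425 + €2,190 = €10,299.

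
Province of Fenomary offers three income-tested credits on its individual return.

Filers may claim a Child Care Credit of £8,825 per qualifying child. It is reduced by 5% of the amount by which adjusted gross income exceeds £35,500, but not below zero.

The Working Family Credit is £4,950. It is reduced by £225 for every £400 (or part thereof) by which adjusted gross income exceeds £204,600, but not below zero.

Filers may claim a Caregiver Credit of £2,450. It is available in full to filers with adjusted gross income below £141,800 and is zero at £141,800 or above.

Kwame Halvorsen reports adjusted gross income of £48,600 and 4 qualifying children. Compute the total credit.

Child Care Credit: base = 4 × £8,825 = £35,300. 5% of the £13,100 excess over £35,500 is £655; credit = £35,300 − £655 = £34,645.
Working Family Credit: £48,600 is at or below the £204,600 threshold, so the full £4,950 applies.
Caregiver Credit: £48,600 is below the £141,800 cutoff, so the full £2,450 applies.
Total: £34,645 + £4,950 + £2,450 = £42,045.

£42,045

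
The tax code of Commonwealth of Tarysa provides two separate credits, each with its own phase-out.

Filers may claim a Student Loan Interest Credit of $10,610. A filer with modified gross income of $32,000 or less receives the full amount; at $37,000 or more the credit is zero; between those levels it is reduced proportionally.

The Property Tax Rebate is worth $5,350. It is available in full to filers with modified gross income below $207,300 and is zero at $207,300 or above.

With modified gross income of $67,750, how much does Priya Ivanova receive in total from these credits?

Student Loan Interest Credit: $67,750 is at or above $37,000, so the credit is $0.
Property Tax Rebate: $67,750 is below the $207,300 cutoff, so the full $5,350 applies.
Total: $0 + $5,350 = $5,350.

$5,350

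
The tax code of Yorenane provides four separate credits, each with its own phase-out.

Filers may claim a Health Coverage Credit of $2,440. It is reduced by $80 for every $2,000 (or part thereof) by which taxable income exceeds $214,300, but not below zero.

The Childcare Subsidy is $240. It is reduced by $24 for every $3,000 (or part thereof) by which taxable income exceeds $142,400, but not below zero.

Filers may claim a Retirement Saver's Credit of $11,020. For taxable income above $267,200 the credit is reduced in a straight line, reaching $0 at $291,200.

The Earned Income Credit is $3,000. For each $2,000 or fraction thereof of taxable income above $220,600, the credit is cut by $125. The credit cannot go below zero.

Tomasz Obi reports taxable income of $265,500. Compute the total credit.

Health Coverage Credit: income exceeds $214,300 by $51,200, which is 26 full-or-partial $2,000 increments; reduction = 26 × $80 = $2,080, leaving $360.
Childcare Subsidy: income exceeds $142,400 by $123,100 → 42 increments × $24 = $1,008 ≥ base, so the credit is $0.
Retirement Saver's Credit: $265,500 is at or below the $267,200 threshold, so the full $11,020 applies.
Earned Income Credit: income exceeds $220,600 by $44,900, which is 23 full-or-partial $2,000 increments; reduction = 23 × $125 = $2,875, leaving $125.
Total: $360 + $0 + $11,020 + $125 = $11,505.

$11,505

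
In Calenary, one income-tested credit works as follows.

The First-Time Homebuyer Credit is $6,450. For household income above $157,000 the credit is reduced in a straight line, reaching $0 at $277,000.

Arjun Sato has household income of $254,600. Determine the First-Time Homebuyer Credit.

$1,204

First-Time Homebuyer Credit: $254,600 is $97,600 into a $120,000 phase-out range, leaving 22,400/120,000 of the credit: $6,450 × 22,400/120,000 = $1,204.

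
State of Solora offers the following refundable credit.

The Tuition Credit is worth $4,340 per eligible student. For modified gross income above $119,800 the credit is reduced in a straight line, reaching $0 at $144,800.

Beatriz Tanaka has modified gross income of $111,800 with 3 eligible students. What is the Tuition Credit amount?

$13,020

Tuition Credit: base = 3 × $4,340 = $13,020. $111,800 is at or below the $119,800 threshold, so the full $13,020 applies.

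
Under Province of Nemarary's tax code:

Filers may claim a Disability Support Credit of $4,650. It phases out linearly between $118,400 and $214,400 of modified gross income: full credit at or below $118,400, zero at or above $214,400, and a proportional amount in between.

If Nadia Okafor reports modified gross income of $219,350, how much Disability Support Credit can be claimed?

$0

Disability Support Credit: $219,350 is at or above $214,400, so the credit is $0.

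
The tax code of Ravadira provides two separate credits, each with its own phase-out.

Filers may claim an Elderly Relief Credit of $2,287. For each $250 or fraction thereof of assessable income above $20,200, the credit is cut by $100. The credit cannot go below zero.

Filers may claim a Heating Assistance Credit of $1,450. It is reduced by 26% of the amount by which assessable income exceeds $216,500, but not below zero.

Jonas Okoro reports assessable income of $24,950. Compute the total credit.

$1,837

Elderly Relief Credit: income exceeds $20,200 by $4,750, which is 19 full-or-partial $250 increments; reduction = 19 × $100 = $1,900, leaving $387.
Heating Assistance Credit: $24,950 is at or below the $216,500 threshold, so the full $1,450 applies.
Total: $387 + $1,450 = $1,837.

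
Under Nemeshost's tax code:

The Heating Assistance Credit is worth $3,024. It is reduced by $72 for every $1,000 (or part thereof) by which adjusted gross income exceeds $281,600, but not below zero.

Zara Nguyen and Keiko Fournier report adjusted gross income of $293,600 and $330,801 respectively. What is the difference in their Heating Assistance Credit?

$2,160

Zara ($293,600): Heating Assistance Credit: income exceeds $281,600 by $12,000, which is 12 full-or-partial $1,000 increments; reduction = 12 × $72 = $864, leaving $2,160.
Keiko ($330,801): Heating Assistance Credit: income exceeds $281,600 by $49,201 → 50 increments × $72 = $3,600 ≥ base, so the credit is $0.
Difference: |$2,160 − $0| = $2,160.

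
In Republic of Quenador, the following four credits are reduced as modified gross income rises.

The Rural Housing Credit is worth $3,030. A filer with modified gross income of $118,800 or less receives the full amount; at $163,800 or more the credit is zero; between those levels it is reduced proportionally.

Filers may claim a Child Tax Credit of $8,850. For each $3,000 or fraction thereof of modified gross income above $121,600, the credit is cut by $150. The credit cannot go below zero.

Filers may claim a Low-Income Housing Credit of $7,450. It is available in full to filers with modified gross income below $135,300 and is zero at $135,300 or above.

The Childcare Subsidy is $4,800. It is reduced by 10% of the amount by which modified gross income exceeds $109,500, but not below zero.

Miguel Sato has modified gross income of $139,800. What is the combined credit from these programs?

$11,186

Rural Housing Credit: $139,800 is $21,000 into a $45,000 phase-out range, leaving 24,000/45,000 of the credit: $3,030 × 24,000/45,000 = $1,616.
Child Tax Credit: income exceeds $121,600 by $18,200, which is 7 full-or-partial $3,000 increments; reduction = 7 × $150 = $1,050, leaving $7,800.
Low-Income Housing Credit: $139,800 meets or exceeds the $135,300 cutoff, so the credit is $0.
Childcare Subsidy: 10% of the $30,300 excess over $109,500 is $3,030; credit = $4,800 − $3,030 = $1,770.
Total: $1,616 + $7,800 + $0 + $1,770 = $11,186.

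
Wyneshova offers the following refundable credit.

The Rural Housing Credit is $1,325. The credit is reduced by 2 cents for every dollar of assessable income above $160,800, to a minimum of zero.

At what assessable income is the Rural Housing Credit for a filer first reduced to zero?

The credit falls by 2% of each dollar above $160,800, so it reaches zero when the excess is $1,325 / 2% = $66,250: income = $160,800 + $66,250 = $227,050.

$227,050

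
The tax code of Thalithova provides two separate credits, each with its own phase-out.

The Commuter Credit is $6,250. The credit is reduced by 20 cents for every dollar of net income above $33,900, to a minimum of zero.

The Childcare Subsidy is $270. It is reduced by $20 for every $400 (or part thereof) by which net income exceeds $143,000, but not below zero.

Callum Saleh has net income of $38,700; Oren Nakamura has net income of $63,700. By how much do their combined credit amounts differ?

Callum ($38,700): Commuter Credit: 20% of the $4,800 excess over $33,900 is $960; credit = $6,250 − $960 = $5,290. Childcare Subsidy: $38,700 is at or below the $143,000 threshold, so the full $270 applies. total $5,290 + $270 = $5,560
Oren ($63,700): Commuter Credit: 20% of the $29,800 excess over $33,900 is $5,960; credit = $6,250 − $5,960 = $290. Childcare Subsidy: $63,700 is at or below the $143,000 threshold, so the full $270 applies. total $290 + $270 = $560
Difference: |$5,560 − $560| = $5,000.

$5,000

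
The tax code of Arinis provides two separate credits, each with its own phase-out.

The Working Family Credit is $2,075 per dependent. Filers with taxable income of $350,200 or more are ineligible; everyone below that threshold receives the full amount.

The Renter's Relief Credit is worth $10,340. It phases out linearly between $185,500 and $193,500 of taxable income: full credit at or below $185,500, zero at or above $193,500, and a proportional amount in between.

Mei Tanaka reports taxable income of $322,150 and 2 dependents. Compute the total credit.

Working Family Credit: base = 2 × $2,075 = $4,150. $322,150 is below the $350,200 cutoff, so the full $4,150 applies.
Renter's Relief Credit: $322,150 is at or above $193,500, so the credit is $0.
Total: $4,150 + $0 = $4,150.

$4,150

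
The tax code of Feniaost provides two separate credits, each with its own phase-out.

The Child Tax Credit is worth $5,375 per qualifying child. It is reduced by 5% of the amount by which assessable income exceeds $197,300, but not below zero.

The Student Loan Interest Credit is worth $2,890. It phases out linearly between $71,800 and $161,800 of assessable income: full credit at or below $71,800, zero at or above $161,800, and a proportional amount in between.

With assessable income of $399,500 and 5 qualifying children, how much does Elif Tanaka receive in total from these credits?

$16,765

Child Tax Credit: base = 5 × $5,375 = $26,875. 5% of the $202,200 excess over $197,300 is $10,110; credit = $26,875 − $10,110 = $16,765.
Student Loan Interest Credit: $399,500 is at or above $161,800, so the credit is $0.
Total: $16,765 + $0 = $16,765.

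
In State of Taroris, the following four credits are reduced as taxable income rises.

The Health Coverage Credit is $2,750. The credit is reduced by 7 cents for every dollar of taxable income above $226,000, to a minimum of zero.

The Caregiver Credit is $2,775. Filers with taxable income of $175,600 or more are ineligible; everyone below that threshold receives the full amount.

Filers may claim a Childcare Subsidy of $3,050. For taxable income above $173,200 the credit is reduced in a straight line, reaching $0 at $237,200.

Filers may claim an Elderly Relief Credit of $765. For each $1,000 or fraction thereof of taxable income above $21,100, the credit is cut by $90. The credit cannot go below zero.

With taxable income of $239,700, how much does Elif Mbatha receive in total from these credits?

Health Coverage Credit: 7% of the $13,700 excess over $226,000 is $959; credit = $2,750 − $959 = $1,791.
Caregiver Credit: $239,700 meets or exceeds the $175,600 cutoff, so the credit is $0.
Childcare Subsidy: $239,700 is at or above $237,200, so the credit is $0.
Elderly Relief Credit: income exceeds $21,100 by $218,600 → 219 increments × $90 = $19,710 ≥ base, so the credit is $0.
Total: $1,791 + $0 + $0 + $0 = $1,791.

$1,791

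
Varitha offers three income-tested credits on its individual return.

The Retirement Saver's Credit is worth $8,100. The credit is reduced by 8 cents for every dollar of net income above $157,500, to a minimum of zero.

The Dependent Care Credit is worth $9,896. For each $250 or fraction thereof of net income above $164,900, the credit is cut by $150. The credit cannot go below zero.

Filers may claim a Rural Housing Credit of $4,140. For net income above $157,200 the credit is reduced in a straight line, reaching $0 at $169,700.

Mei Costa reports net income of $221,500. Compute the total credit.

Retirement Saver's Credit: 8% of the $64,000 excess over $157,500 is $5,120; credit = $8,100 − $5,120 = $2,980.
Dependent Care Credit: income exceeds $164,900 by $56,600 → 227 increments × $150 = $34,050 ≥ base, so the credit is $0.
Rural Housing Credit: $221,500 is at or above $169,700, so the credit is $0.
Total: $2,980 + $0 + $0 = $2,980.

$2,980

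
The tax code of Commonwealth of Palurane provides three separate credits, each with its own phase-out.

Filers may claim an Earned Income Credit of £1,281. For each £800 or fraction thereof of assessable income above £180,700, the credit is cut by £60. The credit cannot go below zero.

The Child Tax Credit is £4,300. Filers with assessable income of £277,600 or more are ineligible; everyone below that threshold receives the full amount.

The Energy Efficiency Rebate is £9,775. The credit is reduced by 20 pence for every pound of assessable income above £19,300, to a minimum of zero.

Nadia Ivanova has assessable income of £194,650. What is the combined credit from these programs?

£4,501

Earned Income Credit: income exceeds £180,700 by £13,950, which is 18 full-or-partial £800 increments; reduction = 18 × £60 = £1,080, leaving £201.
Child Tax Credit: £194,650 is below the £277,600 cutoff, so the full £4,300 applies.
Energy Efficiency Rebate: 20% of the £175,350 excess over £19,300 is £35,070 ≥ base, so the credit is £0.
Total: £201 + £4,300 + £0 = £4,501.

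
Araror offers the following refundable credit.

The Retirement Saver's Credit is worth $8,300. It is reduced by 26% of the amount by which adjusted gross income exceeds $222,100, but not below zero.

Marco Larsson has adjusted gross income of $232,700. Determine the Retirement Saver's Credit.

Retirement Saver's Credit: 26% of the $10,600 excess over $222,100 is $2,756; credit = $8,300 − $2,756 = $5,544.

$5,544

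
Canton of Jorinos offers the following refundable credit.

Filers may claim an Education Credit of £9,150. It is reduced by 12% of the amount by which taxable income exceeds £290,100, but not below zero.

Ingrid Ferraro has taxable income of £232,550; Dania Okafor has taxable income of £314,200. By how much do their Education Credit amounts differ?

Ingrid (£232,550): Education Credit: £232,550 is at or below the £290,100 threshold, so the full £9,150 applies.
Dania (£314,200): Education Credit: 12% of the £24,100 excess over £290,100 is £2,892; credit = £9,150 − £2,892 = £6,258.
Difference: |£9,150 − £6,258| = £2,892.

£2,892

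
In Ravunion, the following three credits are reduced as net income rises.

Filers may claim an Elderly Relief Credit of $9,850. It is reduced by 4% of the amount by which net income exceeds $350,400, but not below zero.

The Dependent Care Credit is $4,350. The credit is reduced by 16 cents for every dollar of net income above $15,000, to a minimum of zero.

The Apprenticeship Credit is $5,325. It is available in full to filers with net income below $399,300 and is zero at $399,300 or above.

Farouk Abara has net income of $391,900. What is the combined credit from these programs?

Elderly Relief Credit: 4% of the $41,500 excess over $350,400 is $1,660; credit = $9,850 − $1,660 = $8,190.
Dependent Care Credit: 16% of the $376,900 excess over $15,000 is $60,304 ≥ base, so the credit is $0.
Apprenticeship Credit: $391,900 is below the $399,300 cutoff, so the full $5,325 applies.
Total: $8,190 + $0 + $5,325 = $13,515.

$13,515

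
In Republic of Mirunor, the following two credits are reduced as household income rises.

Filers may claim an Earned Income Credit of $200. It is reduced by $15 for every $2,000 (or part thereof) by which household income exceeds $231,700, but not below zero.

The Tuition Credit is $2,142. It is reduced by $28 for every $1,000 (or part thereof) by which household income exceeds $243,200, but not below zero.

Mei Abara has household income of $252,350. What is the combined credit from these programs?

$1,897

Earned Income Credit: income exceeds $231,700 by $20,650, which is 11 full-or-partial $2,000 increments; reduction = 11 × $15 = $165, leaving $35.
Tuition Credit: income exceeds $243,200 by $9,150, which is 10 full-or-partial $1,000 increments; reduction = 10 × $28 = $280, leaving $1,862.
Total: $35 + $1,862 = $1,897.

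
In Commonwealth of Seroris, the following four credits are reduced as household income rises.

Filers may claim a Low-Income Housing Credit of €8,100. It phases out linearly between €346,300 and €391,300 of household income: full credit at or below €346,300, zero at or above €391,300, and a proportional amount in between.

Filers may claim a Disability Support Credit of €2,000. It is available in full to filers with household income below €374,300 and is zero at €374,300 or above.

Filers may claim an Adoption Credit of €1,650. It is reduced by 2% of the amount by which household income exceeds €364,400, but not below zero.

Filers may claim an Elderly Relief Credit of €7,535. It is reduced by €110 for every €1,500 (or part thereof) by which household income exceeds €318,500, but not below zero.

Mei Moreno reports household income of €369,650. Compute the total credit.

€11,127

Low-Income Housing Credit: €369,650 is €23,350 into a €45,000 phase-out range, leaving 21,650/45,000 of the credit: €8,100 × 21,650/45,000 = €3,897.
Disability Support Credit: €369,650 is below the €374,300 cutoff, so the full €2,000 applies.
Adoption Credit: 2% of the €5,250 excess over €364,400 is €105; credit = €1,650 − €105 = €1,545.
Elderly Relief Credit: income exceeds €318,500 by €51,150, which is 35 full-or-partial €1,500 increments; reduction = 35 × €110 = €3,850, leaving €3,685.
Total: €3,897 + €2,000 + €1,545 + €3,685 = €11,127.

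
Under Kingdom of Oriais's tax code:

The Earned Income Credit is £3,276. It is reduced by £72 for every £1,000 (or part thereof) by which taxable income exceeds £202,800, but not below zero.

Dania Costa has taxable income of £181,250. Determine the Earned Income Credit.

£3,276

Earned Income Credit: £181,250 is at or below the £202,800 threshold, so the full £3,276 applies.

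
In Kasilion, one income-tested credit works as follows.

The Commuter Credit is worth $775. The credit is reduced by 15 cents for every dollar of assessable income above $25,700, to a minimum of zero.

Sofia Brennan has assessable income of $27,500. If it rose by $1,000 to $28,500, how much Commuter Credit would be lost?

$150

At $27,500 — 15% of the $1,800 excess over $25,700 is $270; credit = $775 − $270 = $505.
At $28,500 — 15% of the $2,800 excess over $25,700 is $420; credit = $775 − $420 = $355.
Lost: $505 − $355 = $150.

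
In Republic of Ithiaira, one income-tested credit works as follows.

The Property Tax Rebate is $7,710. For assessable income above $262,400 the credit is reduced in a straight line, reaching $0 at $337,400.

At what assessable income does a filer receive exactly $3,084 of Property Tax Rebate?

$3,084 is 3,084/7,710 of the full $7,710, so 4,626/7,710 of the $75,000 range has been used: income = $262,400 + $75,000 × 4,626/7,710 = $307,400.

$307,400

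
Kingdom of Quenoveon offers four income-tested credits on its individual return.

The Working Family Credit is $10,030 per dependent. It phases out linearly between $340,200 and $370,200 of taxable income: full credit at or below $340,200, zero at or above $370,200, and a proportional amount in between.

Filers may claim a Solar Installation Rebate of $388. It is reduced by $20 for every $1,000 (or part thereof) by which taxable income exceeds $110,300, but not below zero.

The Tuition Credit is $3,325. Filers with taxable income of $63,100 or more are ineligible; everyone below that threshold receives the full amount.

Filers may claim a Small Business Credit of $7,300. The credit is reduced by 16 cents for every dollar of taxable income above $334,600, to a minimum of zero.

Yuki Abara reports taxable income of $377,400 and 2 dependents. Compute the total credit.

$452

Working Family Credit: base = 2 × $10,030 = $20,060. $377,400 is at or above $370,200, so the credit is $0.
Solar Installation Rebate: income exceeds $110,300 by $267,100 → 268 increments × $20 = $5,360 ≥ base, so the credit is $0.
Tuition Credit: $377,400 meets or exceeds the $63,100 cutoff, so the credit is $0.
Small Business Credit: 16% of the $42,800 excess over $334,600 is $6,848; credit = $7,300 − $6,848 = $452.
Total: $0 + $0 + $0 + $452 = $452.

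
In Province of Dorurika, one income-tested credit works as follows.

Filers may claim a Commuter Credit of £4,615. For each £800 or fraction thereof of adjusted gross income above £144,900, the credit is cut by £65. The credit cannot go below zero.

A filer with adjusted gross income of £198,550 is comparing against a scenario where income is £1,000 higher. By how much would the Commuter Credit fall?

At £198,550 — income exceeds £144,900 by £53,650, which is 68 full-or-partial £800 increments; reduction = 68 × £65 = £4,420, leaving £195.
At £199,550 — income exceeds £144,900 by £54,650, which is 69 full-or-partial £800 increments; reduction = 69 × £65 = £4,485, leaving £130.
Lost: £195 − £130 = £65.

£65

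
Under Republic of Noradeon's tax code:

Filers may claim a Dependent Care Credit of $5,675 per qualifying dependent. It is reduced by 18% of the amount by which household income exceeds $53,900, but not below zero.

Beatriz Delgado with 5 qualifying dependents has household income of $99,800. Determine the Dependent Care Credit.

Dependent Care Credit: base = 5 × $5,675 = $28,375. 18% of the $45,900 excess over $53,900 is $8,262; credit = $28,375 − $8,262 = $20,113.

$20,113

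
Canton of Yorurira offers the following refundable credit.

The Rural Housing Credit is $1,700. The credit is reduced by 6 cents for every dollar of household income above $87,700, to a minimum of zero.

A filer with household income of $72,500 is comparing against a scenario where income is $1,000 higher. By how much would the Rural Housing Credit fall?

At $72,500 — $72,500 is at or below the $87,700 threshold, so the full $1,700 applies.
At $73,500 — $73,500 is at or below the $87,700 threshold, so the full $1,700 applies.
Lost: $1,700 − $1,700 = $0.

$0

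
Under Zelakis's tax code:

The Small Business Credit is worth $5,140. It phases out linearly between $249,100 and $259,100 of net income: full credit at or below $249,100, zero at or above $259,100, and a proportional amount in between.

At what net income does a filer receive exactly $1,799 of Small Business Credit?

$1,799 is 1,799/5,140 of the full $5,140, so 3,341/5,140 of the $10,000 range has been used: income = $249,100 + $10,000 × 3,341/5,140 = $255,600.

$255,600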